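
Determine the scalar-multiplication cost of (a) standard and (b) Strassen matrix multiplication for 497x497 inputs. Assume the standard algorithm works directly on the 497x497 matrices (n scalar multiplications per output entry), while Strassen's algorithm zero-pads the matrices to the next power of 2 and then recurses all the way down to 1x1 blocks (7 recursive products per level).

Matrix multiplication for 497x497 matrices:

Strassen's algorithm requires power-of-2 dimensions. Pad 497x497 to 512x512 (next power of 2).

Standard algorithm: 497^3 = 122763473 multiplications
Strassen's algorithm: 7^(log2(512)) = 7^9 = 40353607 multiplications
Savings: 122763473 - 40353607 = 82409866 multiplications

Standard: 122763473 multiplications (497^3). Strassen: 40353607 multiplications (7^9, after padding to 512x512). Strassen reduces 8 recursive multiplications to 7 at each level.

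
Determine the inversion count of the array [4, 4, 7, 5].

Finding inversions in [4, 4, 7, 5]:

(2, 3): arr[2]=7 > arr[3]=5

Total inversions: 1

The array has 1 inversion(s): (2,3). Each pair (i,j) satisfies i < j and arr[i] > arr[j].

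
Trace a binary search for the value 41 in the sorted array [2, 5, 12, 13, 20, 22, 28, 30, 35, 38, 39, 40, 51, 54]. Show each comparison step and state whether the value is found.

Binary search for 41 in [2, 5, 12, 13, 20, 22, 28, 30, 35, 38, 39, 40, 51, 54]:

lo=0, hi=13, mid=6, arr[mid]=28 -> 28 < 41, search right half
lo=7, hi=13, mid=10, arr[mid]=39 -> 39 < 41, search right half
lo=11, hi=13, mid=12, arr[mid]=51 -> 51 > 41, search left half
lo=11, hi=11, mid=11, arr[mid]=40 -> 40 < 41, search right half
lo=12 > hi=11, target 41 not found

Binary search determines that 41 is not in the array after 4 comparisons. The search space was exhausted without finding the target.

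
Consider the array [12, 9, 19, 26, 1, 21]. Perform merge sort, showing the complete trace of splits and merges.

Merge sort trace:

Split: [12, 9, 19, 26, 1, 21] -> [12, 9, 19] and [26, 1, 21]
  Split: [12, 9, 19] -> [12] and [9, 19]
    Split: [9, 19] -> [9] and [19]
    Merge: [9] + [19] -> [9, 19]
  Merge: [12] + [9, 19] -> [9, 12, 19]
  Split: [26, 1, 21] -> [26] and [1, 21]
    Split: [1, 21] -> [1] and [21]
    Merge: [1] + [21] -> [1, 21]
  Merge: [26] + [1, 21] -> [1, 21, 26]
Merge: [9, 12, 19] + [1, 21, 26] -> [1, 9, 12, 19, 21, 26]

Final sorted array: [1, 9, 12, 19, 21, 26]

The merge sort proceeds by recursively splitting the array and merging sorted halves.
After all merges, the sorted array is [1, 9, 12, 19, 21, 26].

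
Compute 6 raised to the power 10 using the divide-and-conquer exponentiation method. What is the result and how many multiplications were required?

Computing 6^10 by squaring (build up from 6^1; each line after the first costs one multiplication):

6^1 = 6
6^2 = (6^1)^2 = 6^2 = 36
6^4 = (6^2)^2 = 36^2 = 1296
6^5 = 6 * 6^4 = 6 * 1296 = 7776
6^10 = (6^5)^2 = 7776^2 = 60466176

Result: 60466176
Multiplications needed: 4 (4 lines after 6^1)

6^10 = 60466176. Using exponentiation by squaring, this requires 4 multiplications. The key idea: if the exponent is even, square the half-power; if odd, multiply by the base once.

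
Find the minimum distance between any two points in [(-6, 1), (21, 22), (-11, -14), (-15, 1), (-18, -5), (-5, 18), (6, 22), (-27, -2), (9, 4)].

Computing all pairwise distances among 9 points:

d((-6, 1), (21, 22)) = 34.2053
d((-6, 1), (-11, -14)) = 15.8114
d((-6, 1), (-15, 1)) = 9.0
d((-6, 1), (-18, -5)) = 13.4164
d((-6, 1), (-5, 18)) = 17.0294
d((-6, 1), (6, 22)) = 24.1868
d((-6, 1), (-27, -2)) = 21.2132
d((-6, 1), (9, 4)) = 15.2971
d((21, 22), (-11, -14)) = 48.1664
d((21, 22), (-15, 1)) = 41.6773
d((21, 22), (-18, -5)) = 47.4342
d((21, 22), (-5, 18)) = 26.3059
d((21, 22), (6, 22)) = 15.0
d((21, 22), (-27, -2)) = 53.6656
d((21, 22), (9, 4)) = 21.6333
d((-11, -14), (-15, 1)) = 15.5242
d((-11, -14), (-18, -5)) = 11.4018
d((-11, -14), (-5, 18)) = 32.5576
d((-11, -14), (6, 22)) = 39.8121
d((-11, -14), (-27, -2)) = 20.0
d((-11, -14), (9, 4)) = 26.9072
d((-15, 1), (-18, -5)) = 6.7082 <-- minimum
d((-15, 1), (-5, 18)) = 19.7231
d((-15, 1), (6, 22)) = 29.6985
d((-15, 1), (-27, -2)) = 12.3693
d((-15, 1), (9, 4)) = 24.1868
d((-18, -5), (-5, 18)) = 26.4197
d((-18, -5), (6, 22)) = 36.1248
d((-18, -5), (-27, -2)) = 9.4868
d((-18, -5), (9, 4)) = 28.4605
d((-5, 18), (6, 22)) = 11.7047
d((-5, 18), (-27, -2)) = 29.7321
d((-5, 18), (9, 4)) = 19.799
d((6, 22), (-27, -2)) = 40.8044
d((6, 22), (9, 4)) = 18.2483
d((-27, -2), (9, 4)) = 36.4966

Closest pair: (-15, 1) and (-18, -5) with distance 6.7082

The closest pair is (-15, 1) and (-18, -5) with Euclidean distance 6.7082. For 9 points, brute-force pairwise comparison is shown above. For large n, the divide-and-conquer algorithm (sort by x, recurse on halves, check the dividing strip) achieves O(n log n).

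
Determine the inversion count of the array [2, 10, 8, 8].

Finding inversions in [2, 10, 8, 8]:

(1, 2): arr[1]=10 > arr[2]=8
(1, 3): arr[1]=10 > arr[3]=8

Total inversions: 2

The array has 2 inversion(s): (1,2), (1,3). Each pair (i,j) satisfies i < j and arr[i] > arr[j].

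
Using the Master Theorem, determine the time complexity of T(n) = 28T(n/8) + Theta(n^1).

Master Theorem for T(n) = 28T(n/8) + O(n^1):

a = 28, b = 8, c = 1
log_b(a) = log_8(28) = 1.6025

Case 1: c = 1 < log_8(28) = 1.6025
T(n) = O(n^(log_8 28))

For T(n) = 28T(n/8) + O(n^1): log_8(28) = 1.6025. This is Case 1 of the Master Theorem (c < log_b(a), work dominated by leaves), giving O(n^(log_8 28)).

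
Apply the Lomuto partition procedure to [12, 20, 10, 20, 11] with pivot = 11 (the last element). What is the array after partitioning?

Lomuto partition with pivot = 11:

Initial array: [12, 20, 10, 20, 11]

arr[0]=12 > 11: no swap
arr[1]=20 > 11: no swap
arr[2]=10 <= 11: swap with position 0, array becomes [10, 20, 12, 20, 11]
arr[3]=20 > 11: no swap

Place pivot at position 1: [10, 11, 12, 20, 20]
Pivot position: 1

After partitioning with pivot 11, the array becomes [10, 11, 12, 20, 20]. The pivot is placed at index 1. All elements to the left of the pivot are <= 11, and all elements to the right are > 11.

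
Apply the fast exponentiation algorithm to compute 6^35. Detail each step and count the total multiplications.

Computing 6^35 by squaring (build up from 6^1; each line after the first costs one multiplication):

6^1 = 6
6^2 = (6^1)^2 = 6^2 = 36
6^4 = (6^2)^2 = 36^2 = 1296
6^8 = (6^4)^2 = 1296^2 = 1679616
6^16 = (6^8)^2 = 1679616^2 = 2821109907456
6^17 = 6 * 6^16 = 6 * 2821109907456 = 16926659444736
6^34 = (6^17)^2 = 16926659444736^2 = 286511799958070431838109696
6^35 = 6 * 6^34 = 6 * 286511799958070431838109696 = 1719070799748422591028658176

Result: 1719070799748422591028658176
Multiplications needed: 7 (7 lines after 6^1)

6^35 = 1719070799748422591028658176. Using exponentiation by squaring, this requires 7 multiplications. The key idea: if the exponent is even, square the half-power; if odd, multiply by the base once.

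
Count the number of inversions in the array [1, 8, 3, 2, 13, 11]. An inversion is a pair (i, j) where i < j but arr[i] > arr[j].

Finding inversions in [1, 8, 3, 2, 13, 11]:

(1, 2): arr[1]=8 > arr[2]=3
(1, 3): arr[1]=8 > arr[3]=2
(2, 3): arr[2]=3 > arr[3]=2
(4, 5): arr[4]=13 > arr[5]=11

Total inversions: 4

The array has 4 inversion(s): (1,2), (1,3), (2,3), (4,5). Each pair (i,j) satisfies i < j and arr[i] > arr[j].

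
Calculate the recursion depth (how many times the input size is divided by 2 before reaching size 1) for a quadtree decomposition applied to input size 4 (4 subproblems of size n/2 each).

For divide and conquer with division factor 2:

Problem sizes at each level:
Level 0: 4
Level 1: 2
Level 2: 1

The root is level 0 and the size-1 base case is level 2 (the tree spans levels 0 through 2, i.e. 3 levels counting the root), so the depth is the number of divisions: log_2(4) = 2

The recursion tree depth is log_2(4) = 2. At each level, the problem size is divided by 2, so it takes 2 divisions to reduce to a base case of size 1. The algorithm makes 4 recursive calls at each level.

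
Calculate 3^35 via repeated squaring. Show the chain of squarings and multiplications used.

Computing 3^35 by squaring (build up from 3^1; each line after the first costs one multiplication):

3^1 = 3
3^2 = (3^1)^2 = 3^2 = 9
3^4 = (3^2)^2 = 9^2 = 81
3^8 = (3^4)^2 = 81^2 = 6561
3^16 = (3^8)^2 = 6561^2 = 43046721
3^17 = 3 * 3^16 = 3 * 43046721 = 129140163
3^34 = (3^17)^2 = 129140163^2 = 16677181699666569
3^35 = 3 * 3^34 = 3 * 16677181699666569 = 50031545098999707

Result: 50031545098999707
Multiplications needed: 7 (7 lines after 3^1)

3^35 = 50031545098999707. Using exponentiation by squaring, this requires 7 multiplications. The key idea: if the exponent is even, square the half-power; if odd, multiply by the base once.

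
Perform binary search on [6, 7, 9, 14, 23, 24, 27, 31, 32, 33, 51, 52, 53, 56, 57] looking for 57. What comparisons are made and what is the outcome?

Binary search for 57 in [6, 7, 9, 14, 23, 24, 27, 31, 32, 33, 51, 52, 53, 56, 57]:

lo=0, hi=14, mid=7, arr[mid]=31 -> 31 < 57, search right half
lo=8, hi=14, mid=11, arr[mid]=52 -> 52 < 57, search right half
lo=12, hi=14, mid=13, arr[mid]=56 -> 56 < 57, search right half
lo=14, hi=14, mid=14, arr[mid]=57 -> Found target at index 14!

Binary search finds 57 at index 14 after 4 comparisons. The search repeatedly halves the search space by comparing with the middle element.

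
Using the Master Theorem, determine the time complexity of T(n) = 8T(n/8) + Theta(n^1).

Master Theorem for T(n) = 8T(n/8) + O(n^1):

a = 8, b = 8, c = 1
log_b(a) = log_8(8) = 1.0000

Case 2: c = 1 = log_8(8) = 1.0000
T(n) = O(n^1 log n) = O(n log n)

For T(n) = 8T(n/8) + O(n^1): log_8(8) = 1.0000. This is Case 2 of the Master Theorem (c = log_b(a), equal work at all levels), giving O(n log n).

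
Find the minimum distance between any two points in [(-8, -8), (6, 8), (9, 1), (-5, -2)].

Computing all pairwise distances among 4 points:

d((-8, -8), (6, 8)) = 21.2603
d((-8, -8), (9, 1)) = 19.2354
d((-8, -8), (-5, -2)) = 6.7082 <-- minimum
d((6, 8), (9, 1)) = 7.6158
d((6, 8), (-5, -2)) = 14.8661
d((9, 1), (-5, -2)) = 14.3178

Closest pair: (-8, -8) and (-5, -2) with distance 6.7082

The closest pair is (-8, -8) and (-5, -2) with Euclidean distance 6.7082. For 4 points, brute-force pairwise comparison is shown above. For large n, the divide-and-conquer algorithm (sort by x, recurse on halves, check the dividing strip) achieves O(n log n).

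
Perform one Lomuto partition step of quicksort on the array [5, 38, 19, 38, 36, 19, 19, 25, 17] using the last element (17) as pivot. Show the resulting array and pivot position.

Lomuto partition with pivot = 17:

Initial array: [5, 38, 19, 38, 36, 19, 19, 25, 17]

arr[0]=5 <= 17: swap with position 0, array becomes [5, 38, 19, 38, 36, 19, 19, 25, 17]
arr[1]=38 > 17: no swap
arr[2]=19 > 17: no swap
arr[3]=38 > 17: no swap
arr[4]=36 > 17: no swap
arr[5]=19 > 17: no swap
arr[6]=19 > 17: no swap
arr[7]=25 > 17: no swap

Place pivot at position 1: [5, 17, 19, 38, 36, 19, 19, 25, 38]
Pivot position: 1

After partitioning with pivot 17, the array becomes [5, 17, 19, 38, 36, 19, 19, 25, 38]. The pivot is placed at index 1. All elements to the left of the pivot are <= 17, and all elements to the right are > 17.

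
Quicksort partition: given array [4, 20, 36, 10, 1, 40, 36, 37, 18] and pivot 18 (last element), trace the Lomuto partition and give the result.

Lomuto partition with pivot = 18:

Initial array: [4, 20, 36, 10, 1, 40, 36, 37, 18]

arr[0]=4 <= 18: swap with position 0, array becomes [4, 20, 36, 10, 1, 40, 36, 37, 18]
arr[1]=20 > 18: no swap
arr[2]=36 > 18: no swap
arr[3]=10 <= 18: swap with position 1, array becomes [4, 10, 36, 20, 1, 40, 36, 37, 18]
arr[4]=1 <= 18: swap with position 2, array becomes [4, 10, 1, 20, 36, 40, 36, 37, 18]
arr[5]=40 > 18: no swap
arr[6]=36 > 18: no swap
arr[7]=37 > 18: no swap

Place pivot at position 3: [4, 10, 1, 18, 36, 40, 36, 37, 20]
Pivot position: 3

After partitioning with pivot 18, the array becomes [4, 10, 1, 18, 36, 40, 36, 37, 20]. The pivot is placed at index 3. All elements to the left of the pivot are <= 18, and all elements to the right are > 18.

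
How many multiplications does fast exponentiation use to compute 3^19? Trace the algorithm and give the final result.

Computing 3^19 by squaring (build up from 3^1; each line after the first costs one multiplication):

3^1 = 3
3^2 = (3^1)^2 = 3^2 = 9
3^4 = (3^2)^2 = 9^2 = 81
3^8 = (3^4)^2 = 81^2 = 6561
3^9 = 3 * 3^8 = 3 * 6561 = 19683
3^18 = (3^9)^2 = 19683^2 = 387420489
3^19 = 3 * 3^18 = 3 * 387420489 = 1162261467

Result: 1162261467
Multiplications needed: 6 (6 lines after 3^1)

3^19 = 1162261467. Using exponentiation by squaring, this requires 6 multiplications. The key idea: if the exponent is even, square the half-power; if odd, multiply by the base once.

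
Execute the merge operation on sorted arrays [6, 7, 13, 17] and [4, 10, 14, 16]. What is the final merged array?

Merging process:

Compare 6 vs 4: take 4 from right. Merged: [4]
Compare 6 vs 10: take 6 from left. Merged: [4, 6]
Compare 7 vs 10: take 7 from left. Merged: [4, 6, 7]
Compare 13 vs 10: take 10 from right. Merged: [4, 6, 7, 10]
Compare 13 vs 14: take 13 from left. Merged: [4, 6, 7, 10, 13]
Compare 17 vs 14: take 14 from right. Merged: [4, 6, 7, 10, 13, 14]
Compare 17 vs 16: take 16 from right. Merged: [4, 6, 7, 10, 13, 14, 16]
Append remaining from left: [17]. Merged: [4, 6, 7, 10, 13, 14, 16, 17]

Final merged array: [4, 6, 7, 10, 13, 14, 16, 17]
Total comparisons: 7

The merged array is [4, 6, 7, 10, 13, 14, 16, 17], requiring 7 comparisons. The merge step runs in O(n) time where n is the total number of elements.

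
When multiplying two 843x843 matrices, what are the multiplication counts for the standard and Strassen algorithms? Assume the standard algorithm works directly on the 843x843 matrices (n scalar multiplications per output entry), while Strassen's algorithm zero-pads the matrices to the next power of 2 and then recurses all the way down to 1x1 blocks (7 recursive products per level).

Matrix multiplication for 843x843 matrices:

Strassen's algorithm requires power-of-2 dimensions. Pad 843x843 to 1024x1024 (next power of 2).

Standard algorithm: 843^3 = 599077107 multiplications
Strassen's algorithm: 7^(log2(1024)) = 7^10 = 282475249 multiplications
Savings: 599077107 - 282475249 = 316601858 multiplications

Standard: 599077107 multiplications (843^3). Strassen: 282475249 multiplications (7^10, after padding to 1024x1024). Strassen reduces 8 recursive multiplications to 7 at each level.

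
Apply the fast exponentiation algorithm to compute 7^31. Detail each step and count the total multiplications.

Computing 7^31 by squaring (build up from 7^1; each line after the first costs one multiplication):

7^1 = 7
7^2 = (7^1)^2 = 7^2 = 49
7^3 = 7 * 7^2 = 7 * 49 = 343
7^6 = (7^3)^2 = 343^2 = 117649
7^7 = 7 * 7^6 = 7 * 117649 = 823543
7^14 = (7^7)^2 = 823543^2 = 678223072849
7^15 = 7 * 7^14 = 7 * 678223072849 = 4747561509943
7^30 = (7^15)^2 = 4747561509943^2 = 22539340290692258087863249
7^31 = 7 * 7^30 = 7 * 22539340290692258087863249 = 157775382034845806615042743

Result: 157775382034845806615042743
Multiplications needed: 8 (8 lines after 7^1)

7^31 = 157775382034845806615042743. Using exponentiation by squaring, this requires 8 multiplications. The key idea: if the exponent is even, square the half-power; if odd, multiply by the base once.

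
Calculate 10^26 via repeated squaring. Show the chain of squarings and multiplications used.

Computing 10^26 by squaring (build up from 10^1; each line after the first costs one multiplication):

10^1 = 10
10^2 = (10^1)^2 = 10^2 = 100
10^3 = 10 * 10^2 = 10 * 100 = 1000
10^6 = (10^3)^2 = 1000^2 = 1000000
10^12 = (10^6)^2 = 1000000^2 = 1000000000000
10^13 = 10 * 10^12 = 10 * 1000000000000 = 10000000000000
10^26 = (10^13)^2 = 10000000000000^2 = 100000000000000000000000000

Result: 100000000000000000000000000
Multiplications needed: 6 (6 lines after 10^1)

10^26 = 100000000000000000000000000. Using exponentiation by squaring, this requires 6 multiplications. The key idea: if the exponent is even, square the half-power; if odd, multiply by the base once.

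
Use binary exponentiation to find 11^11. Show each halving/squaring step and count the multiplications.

Computing 11^11 by squaring (build up from 11^1; each line after the first costs one multiplication):

11^1 = 11
11^2 = (11^1)^2 = 11^2 = 121
11^4 = (11^2)^2 = 121^2 = 14641
11^5 = 11 * 11^4 = 11 * 14641 = 161051
11^10 = (11^5)^2 = 161051^2 = 25937424601
11^11 = 11 * 11^10 = 11 * 25937424601 = 285311670611

Result: 285311670611
Multiplications needed: 5 (5 lines after 11^1)

11^11 = 285311670611. Using exponentiation by squaring, this requires 5 multiplications. The key idea: if the exponent is even, square the half-power; if odd, multiply by the base once.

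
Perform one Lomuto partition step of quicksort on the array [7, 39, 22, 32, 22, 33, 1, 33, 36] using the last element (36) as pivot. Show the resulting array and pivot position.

Lomuto partition with pivot = 36:

Initial array: [7, 39, 22, 32, 22, 33, 1, 33, 36]

arr[0]=7 <= 36: swap with position 0, array becomes [7, 39, 22, 32, 22, 33, 1, 33, 36]
arr[1]=39 > 36: no swap
arr[2]=22 <= 36: swap with position 1, array becomes [7, 22, 39, 32, 22, 33, 1, 33, 36]
arr[3]=32 <= 36: swap with position 2, array becomes [7, 22, 32, 39, 22, 33, 1, 33, 36]
arr[4]=22 <= 36: swap with position 3, array becomes [7, 22, 32, 22, 39, 33, 1, 33, 36]
arr[5]=33 <= 36: swap with position 4, array becomes [7, 22, 32, 22, 33, 39, 1, 33, 36]
arr[6]=1 <= 36: swap with position 5, array becomes [7, 22, 32, 22, 33, 1, 39, 33, 36]
arr[7]=33 <= 36: swap with position 6, array becomes [7, 22, 32, 22, 33, 1, 33, 39, 36]

Place pivot at position 7: [7, 22, 32, 22, 33, 1, 33, 36, 39]
Pivot position: 7

After partitioning with pivot 36, the array becomes [7, 22, 32, 22, 33, 1, 33, 36, 39]. The pivot is placed at index 7. All elements to the left of the pivot are <= 36, and all elements to the right are > 36.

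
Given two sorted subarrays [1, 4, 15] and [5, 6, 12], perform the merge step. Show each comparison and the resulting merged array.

Merging process:

Compare 1 vs 5: take 1 from left. Merged: [1]
Compare 4 vs 5: take 4 from left. Merged: [1, 4]
Compare 15 vs 5: take 5 from right. Merged: [1, 4, 5]
Compare 15 vs 6: take 6 from right. Merged: [1, 4, 5, 6]
Compare 15 vs 12: take 12 from right. Merged: [1, 4, 5, 6, 12]
Append remaining from left: [15]. Merged: [1, 4, 5, 6, 12, 15]

Final merged array: [1, 4, 5, 6, 12, 15]
Total comparisons: 5

The merged array is [1, 4, 5, 6, 12, 15], requiring 5 comparisons. The merge step runs in O(n) time where n is the total number of elements.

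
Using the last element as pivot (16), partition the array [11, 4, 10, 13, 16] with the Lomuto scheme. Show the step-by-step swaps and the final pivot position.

Lomuto partition with pivot = 16:

Initial array: [11, 4, 10, 13, 16]

arr[0]=11 <= 16: swap with position 0, array becomes [11, 4, 10, 13, 16]
arr[1]=4 <= 16: swap with position 1, array becomes [11, 4, 10, 13, 16]
arr[2]=10 <= 16: swap with position 2, array becomes [11, 4, 10, 13, 16]
arr[3]=13 <= 16: swap with position 3, array becomes [11, 4, 10, 13, 16]

Place pivot at position 4: [11, 4, 10, 13, 16]
Pivot position: 4

After partitioning with pivot 16, the array becomes [11, 4, 10, 13, 16]. The pivot is placed at index 4. All elements to the left of the pivot are <= 16, and all elements to the right are > 16.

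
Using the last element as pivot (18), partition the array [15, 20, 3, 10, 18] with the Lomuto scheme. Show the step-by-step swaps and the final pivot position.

Lomuto partition with pivot = 18:

Initial array: [15, 20, 3, 10, 18]

arr[0]=15 <= 18: swap with position 0, array becomes [15, 20, 3, 10, 18]
arr[1]=20 > 18: no swap
arr[2]=3 <= 18: swap with position 1, array becomes [15, 3, 20, 10, 18]
arr[3]=10 <= 18: swap with position 2, array becomes [15, 3, 10, 20, 18]

Place pivot at position 3: [15, 3, 10, 18, 20]
Pivot position: 3

After partitioning with pivot 18, the array becomes [15, 3, 10, 18, 20]. The pivot is placed at index 3. All elements to the left of the pivot are <= 18, and all elements to the right are > 18.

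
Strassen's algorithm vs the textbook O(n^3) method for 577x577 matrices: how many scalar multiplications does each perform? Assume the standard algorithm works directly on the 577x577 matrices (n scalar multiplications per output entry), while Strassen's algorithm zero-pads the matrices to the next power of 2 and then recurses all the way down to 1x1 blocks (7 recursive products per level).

Matrix multiplication for 577x577 matrices:

Strassen's algorithm requires power-of-2 dimensions. Pad 577x577 to 1024x1024 (next power of 2).

Standard algorithm: 577^3 = 192100033 multiplications
Strassen's algorithm: 7^(log2(1024)) = 7^10 = 282475249 multiplications
Difference: 192100033 - 282475249 = -90375216 (Strassen uses MORE here due to padding overhead — for small or just-over-power-of-2 n, padding can outweigh the per-level savings)

Standard: 192100033 multiplications (577^3). Strassen: 282475249 multiplications (7^10, after padding to 1024x1024). Strassen reduces 8 recursive multiplications to 7 at each level.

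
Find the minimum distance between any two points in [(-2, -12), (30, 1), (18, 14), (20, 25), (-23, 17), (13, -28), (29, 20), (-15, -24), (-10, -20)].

Computing all pairwise distances among 9 points:

d((-2, -12), (30, 1)) = 34.5398
d((-2, -12), (18, 14)) = 32.8024
d((-2, -12), (20, 25)) = 43.0465
d((-2, -12), (-23, 17)) = 35.805
d((-2, -12), (13, -28)) = 21.9317
d((-2, -12), (29, 20)) = 44.5533
d((-2, -12), (-15, -24)) = 17.6918
d((-2, -12), (-10, -20)) = 11.3137
d((30, 1), (18, 14)) = 17.6918
d((30, 1), (20, 25)) = 26.0
d((30, 1), (-23, 17)) = 55.3624
d((30, 1), (13, -28)) = 33.6155
d((30, 1), (29, 20)) = 19.0263
d((30, 1), (-15, -24)) = 51.4782
d((30, 1), (-10, -20)) = 45.1774
d((18, 14), (20, 25)) = 11.1803
d((18, 14), (-23, 17)) = 41.1096
d((18, 14), (13, -28)) = 42.2966
d((18, 14), (29, 20)) = 12.53
d((18, 14), (-15, -24)) = 50.3289
d((18, 14), (-10, -20)) = 44.0454
d((20, 25), (-23, 17)) = 43.7379
d((20, 25), (13, -28)) = 53.4603
d((20, 25), (29, 20)) = 10.2956
d((20, 25), (-15, -24)) = 60.2163
d((20, 25), (-10, -20)) = 54.0833
d((-23, 17), (13, -28)) = 57.6281
d((-23, 17), (29, 20)) = 52.0865
d((-23, 17), (-15, -24)) = 41.7732
d((-23, 17), (-10, -20)) = 39.2173
d((13, -28), (29, 20)) = 50.5964
d((13, -28), (-15, -24)) = 28.2843
d((13, -28), (-10, -20)) = 24.3516
d((29, 20), (-15, -24)) = 62.2254
d((29, 20), (-10, -20)) = 55.8659
d((-15, -24), (-10, -20)) = 6.4031 <-- minimum

Closest pair: (-15, -24) and (-10, -20) with distance 6.4031

The closest pair is (-15, -24) and (-10, -20) with Euclidean distance 6.4031. For 9 points, brute-force pairwise comparison is shown above. For large n, the divide-and-conquer algorithm (sort by x, recurse on halves, check the dividing strip) achieves O(n log n).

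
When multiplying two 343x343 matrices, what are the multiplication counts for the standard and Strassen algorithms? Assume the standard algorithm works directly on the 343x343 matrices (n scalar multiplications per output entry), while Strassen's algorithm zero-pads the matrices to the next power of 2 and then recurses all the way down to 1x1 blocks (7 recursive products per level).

Matrix multiplication for 343x343 matrices:

Strassen's algorithm requires power-of-2 dimensions. Pad 343x343 to 512x512 (next power of 2).

Standard algorithm: 343^3 = 40353607 multiplications
Strassen's algorithm: 7^(log2(512)) = 7^9 = 40353607 multiplications
Savings: 40353607 - 40353607 = 0 multiplications

Standard: 40353607 multiplications (343^3). Strassen: 40353607 multiplications (7^9, after padding to 512x512). Strassen reduces 8 recursive multiplications to 7 at each level.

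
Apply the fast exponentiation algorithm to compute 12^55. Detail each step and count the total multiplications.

Computing 12^55 by squaring (build up from 12^1; each line after the first costs one multiplication):

12^1 = 12
12^2 = (12^1)^2 = 12^2 = 144
12^3 = 12 * 12^2 = 12 * 144 = 1728
12^6 = (12^3)^2 = 1728^2 = 2985984
12^12 = (12^6)^2 = 2985984^2 = 8916100448256
12^13 = 12 * 12^12 = 12 * 8916100448256 = 106993205379072
12^26 = (12^13)^2 = 106993205379072^2 = 11447545997288281555215581184
12^27 = 12 * 12^26 = 12 * 11447545997288281555215581184 = 137370551967459378662586974208
12^54 = (12^27)^2 = 137370551967459378662586974208^2 = 18870668547844457769972080826950345531368943638112857227264
12^55 = 12 * 12^54 = 12 * 18870668547844457769972080826950345531368943638112857227264 = 226448022574133493239664969923404146376427323657354286727168

Result: 226448022574133493239664969923404146376427323657354286727168
Multiplications needed: 9 (9 lines after 12^1)

12^55 = 226448022574133493239664969923404146376427323657354286727168. Using exponentiation by squaring, this requires 9 multiplications. The key idea: if the exponent is even, square the half-power; if odd, multiply by the base once.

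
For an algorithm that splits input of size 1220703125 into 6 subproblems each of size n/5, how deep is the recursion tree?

For divide and conquer with division factor 5:

Problem sizes at each level:
Level 0: 1220703125
Level 1: 244140625
Level 2: 48828125
Level 3: 9765625
Level 4: 1953125
Level 5: 390625
Level 6: 78125
Level 7: 15625
Level 8: 3125
Level 9: 625
Level 10: 125
Level 11: 25
Level 12: 5
Level 13: 1

The root is level 0 and the size-1 base case is level 13 (the tree spans levels 0 through 13, i.e. 14 levels counting the root), so the depth is the number of divisions: log_5(1220703125) = 13

The recursion tree depth is log_5(1220703125) = 13. At each level, the problem size is divided by 5, so it takes 13 divisions to reduce to a base case of size 1. The algorithm makes 6 recursive calls at each level.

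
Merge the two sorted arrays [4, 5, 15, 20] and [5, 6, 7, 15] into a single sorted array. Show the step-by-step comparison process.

Merging process:

Compare 4 vs 5: take 4 from left. Merged: [4]
Compare 5 vs 5: take 5 from left. Merged: [4, 5]
Compare 15 vs 5: take 5 from right. Merged: [4, 5, 5]
Compare 15 vs 6: take 6 from right. Merged: [4, 5, 5, 6]
Compare 15 vs 7: take 7 from right. Merged: [4, 5, 5, 6, 7]
Compare 15 vs 15: take 15 from left. Merged: [4, 5, 5, 6, 7, 15]
Compare 20 vs 15: take 15 from right. Merged: [4, 5, 5, 6, 7, 15, 15]
Append remaining from left: [20]. Merged: [4, 5, 5, 6, 7, 15, 15, 20]

Final merged array: [4, 5, 5, 6, 7, 15, 15, 20]
Total comparisons: 7

The merged array is [4, 5, 5, 6, 7, 15, 15, 20], requiring 7 comparisons. The merge step runs in O(n) time where n is the total number of elements.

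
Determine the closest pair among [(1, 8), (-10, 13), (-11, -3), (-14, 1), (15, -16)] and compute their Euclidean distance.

Computing all pairwise distances among 5 points:

d((1, 8), (-10, 13)) = 12.083
d((1, 8), (-11, -3)) = 16.2788
d((1, 8), (-14, 1)) = 16.5529
d((1, 8), (15, -16)) = 27.7849
d((-10, 13), (-11, -3)) = 16.0312
d((-10, 13), (-14, 1)) = 12.6491
d((-10, 13), (15, -16)) = 38.2884
d((-11, -3), (-14, 1)) = 5.0 <-- minimum
d((-11, -3), (15, -16)) = 29.0689
d((-14, 1), (15, -16)) = 33.6155

Closest pair: (-11, -3) and (-14, 1) with distance 5.0

The closest pair is (-11, -3) and (-14, 1) with Euclidean distance 5.0. For 5 points, brute-force pairwise comparison is shown above. For large n, the divide-and-conquer algorithm (sort by x, recurse on halves, check the dividing strip) achieves O(n log n).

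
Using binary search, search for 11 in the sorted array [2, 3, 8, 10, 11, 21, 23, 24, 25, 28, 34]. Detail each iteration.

Binary search for 11 in [2, 3, 8, 10, 11, 21, 23, 24, 25, 28, 34]:

lo=0, hi=10, mid=5, arr[mid]=21 -> 21 > 11, search left half
lo=0, hi=4, mid=2, arr[mid]=8 -> 8 < 11, search right half
lo=3, hi=4, mid=3, arr[mid]=10 -> 10 < 11, search right half
lo=4, hi=4, mid=4, arr[mid]=11 -> Found target at index 4!

Binary search finds 11 at index 4 after 4 comparisons. The search repeatedly halves the search space by comparing with the middle element.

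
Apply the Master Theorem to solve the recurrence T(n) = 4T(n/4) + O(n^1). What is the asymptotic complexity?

Master Theorem for T(n) = 4T(n/4) + O(n^1):

a = 4, b = 4, c = 1
log_b(a) = log_4(4) = 1.0000

Case 2: c = 1 = log_4(4) = 1.0000
T(n) = O(n^1 log n) = O(n log n)

For T(n) = 4T(n/4) + O(n^1): log_4(4) = 1.0000. This is Case 2 of the Master Theorem (c = log_b(a), equal work at all levels), giving O(n log n).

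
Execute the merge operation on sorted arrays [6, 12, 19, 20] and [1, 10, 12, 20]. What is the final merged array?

Merging process:

Compare 6 vs 1: take 1 from right. Merged: [1]
Compare 6 vs 10: take 6 from left. Merged: [1, 6]
Compare 12 vs 10: take 10 from right. Merged: [1, 6, 10]
Compare 12 vs 12: take 12 from left. Merged: [1, 6, 10, 12]
Compare 19 vs 12: take 12 from right. Merged: [1, 6, 10, 12, 12]
Compare 19 vs 20: take 19 from left. Merged: [1, 6, 10, 12, 12, 19]
Compare 20 vs 20: take 20 from left. Merged: [1, 6, 10, 12, 12, 19, 20]
Append remaining from right: [20]. Merged: [1, 6, 10, 12, 12, 19, 20, 20]

Final merged array: [1, 6, 10, 12, 12, 19, 20, 20]
Total comparisons: 7

The merged array is [1, 6, 10, 12, 12, 19, 20, 20], requiring 7 comparisons. The merge step runs in O(n) time where n is the total number of elements.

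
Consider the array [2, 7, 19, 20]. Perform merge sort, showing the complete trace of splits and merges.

Merge sort trace:

Split: [2, 7, 19, 20] -> [2, 7] and [19, 20]
  Split: [2, 7] -> [2] and [7]
  Merge: [2] + [7] -> [2, 7]
  Split: [19, 20] -> [19] and [20]
  Merge: [19] + [20] -> [19, 20]
Merge: [2, 7] + [19, 20] -> [2, 7, 19, 20]

Final sorted array: [2, 7, 19, 20]

The merge sort proceeds by recursively splitting the array and merging sorted halves.
After all merges, the sorted array is [2, 7, 19, 20].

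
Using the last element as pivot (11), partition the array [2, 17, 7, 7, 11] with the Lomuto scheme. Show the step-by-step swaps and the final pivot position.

Lomuto partition with pivot = 11:

Initial array: [2, 17, 7, 7, 11]

arr[0]=2 <= 11: swap with position 0, array becomes [2, 17, 7, 7, 11]
arr[1]=17 > 11: no swap
arr[2]=7 <= 11: swap with position 1, array becomes [2, 7, 17, 7, 11]
arr[3]=7 <= 11: swap with position 2, array becomes [2, 7, 7, 17, 11]

Place pivot at position 3: [2, 7, 7, 11, 17]
Pivot position: 3

After partitioning with pivot 11, the array becomes [2, 7, 7, 11, 17]. The pivot is placed at index 3. All elements to the left of the pivot are <= 11, and all elements to the right are > 11.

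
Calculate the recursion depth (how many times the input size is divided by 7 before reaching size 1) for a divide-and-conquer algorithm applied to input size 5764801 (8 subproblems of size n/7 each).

For divide and conquer with division factor 7:

Problem sizes at each level:
Level 0: 5764801
Level 1: 823543
Level 2: 117649
Level 3: 16807
Level 4: 2401
Level 5: 343
Level 6: 49
Level 7: 7
Level 8: 1

The root is level 0 and the size-1 base case is level 8 (the tree spans levels 0 through 8, i.e. 9 levels counting the root), so the depth is the number of divisions: log_7(5764801) = 8

The recursion tree depth is log_7(5764801) = 8. At each level, the problem size is divided by 7, so it takes 8 divisions to reduce to a base case of size 1. The algorithm makes 8 recursive calls at each level.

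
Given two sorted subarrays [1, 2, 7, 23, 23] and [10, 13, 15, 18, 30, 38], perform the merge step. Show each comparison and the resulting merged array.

Merging process:

Compare 1 vs 10: take 1 from left. Merged: [1]
Compare 2 vs 10: take 2 from left. Merged: [1, 2]
Compare 7 vs 10: take 7 from left. Merged: [1, 2, 7]
Compare 23 vs 10: take 10 from right. Merged: [1, 2, 7, 10]
Compare 23 vs 13: take 13 from right. Merged: [1, 2, 7, 10, 13]
Compare 23 vs 15: take 15 from right. Merged: [1, 2, 7, 10, 13, 15]
Compare 23 vs 18: take 18 from right. Merged: [1, 2, 7, 10, 13, 15, 18]
Compare 23 vs 30: take 23 from left. Merged: [1, 2, 7, 10, 13, 15, 18, 23]
Compare 23 vs 30: take 23 from left. Merged: [1, 2, 7, 10, 13, 15, 18, 23, 23]
Append remaining from right: [30, 38]. Merged: [1, 2, 7, 10, 13, 15, 18, 23, 23, 30, 38]

Final merged array: [1, 2, 7, 10, 13, 15, 18, 23, 23, 30, 38]
Total comparisons: 9

The merged array is [1, 2, 7, 10, 13, 15, 18, 23, 23, 30, 38], requiring 9 comparisons. The merge step runs in O(n) time where n is the total number of elements.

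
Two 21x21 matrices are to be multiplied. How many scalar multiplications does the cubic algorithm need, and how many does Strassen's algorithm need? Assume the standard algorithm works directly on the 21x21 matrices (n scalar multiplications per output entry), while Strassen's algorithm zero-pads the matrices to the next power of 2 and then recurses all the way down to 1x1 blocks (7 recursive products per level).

Matrix multiplication for 21x21 matrices:

Strassen's algorithm requires power-of-2 dimensions. Pad 21x21 to 32x32 (next power of 2).

Standard algorithm: 21^3 = 9261 multiplications
Strassen's algorithm: 7^(log2(32)) = 7^5 = 16807 multiplications
Difference: 9261 - 16807 = -7546 (Strassen uses MORE here due to padding overhead — for small or just-over-power-of-2 n, padding can outweigh the per-level savings)

Standard: 9261 multiplications (21^3). Strassen: 16807 multiplications (7^5, after padding to 32x32). Strassen reduces 8 recursive multiplications to 7 at each level.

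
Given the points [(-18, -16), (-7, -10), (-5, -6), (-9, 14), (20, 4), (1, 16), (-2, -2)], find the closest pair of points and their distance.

Computing all pairwise distances among 7 points:

d((-18, -16), (-7, -10)) = 12.53
d((-18, -16), (-5, -6)) = 16.4012
d((-18, -16), (-9, 14)) = 31.3209
d((-18, -16), (20, 4)) = 42.9418
d((-18, -16), (1, 16)) = 37.2156
d((-18, -16), (-2, -2)) = 21.2603
d((-7, -10), (-5, -6)) = 4.4721 <-- minimum
d((-7, -10), (-9, 14)) = 24.0832
d((-7, -10), (20, 4)) = 30.4138
d((-7, -10), (1, 16)) = 27.2029
d((-7, -10), (-2, -2)) = 9.434
d((-5, -6), (-9, 14)) = 20.3961
d((-5, -6), (20, 4)) = 26.9258
d((-5, -6), (1, 16)) = 22.8035
d((-5, -6), (-2, -2)) = 5.0
d((-9, 14), (20, 4)) = 30.6757
d((-9, 14), (1, 16)) = 10.198
d((-9, 14), (-2, -2)) = 17.4642
d((20, 4), (1, 16)) = 22.4722
d((20, 4), (-2, -2)) = 22.8035
d((1, 16), (-2, -2)) = 18.2483

Closest pair: (-7, -10) and (-5, -6) with distance 4.4721

The closest pair is (-7, -10) and (-5, -6) with Euclidean distance 4.4721. For 7 points, brute-force pairwise comparison is shown above. For large n, the divide-and-conquer algorithm (sort by x, recurse on halves, check the dividing strip) achieves O(n log n).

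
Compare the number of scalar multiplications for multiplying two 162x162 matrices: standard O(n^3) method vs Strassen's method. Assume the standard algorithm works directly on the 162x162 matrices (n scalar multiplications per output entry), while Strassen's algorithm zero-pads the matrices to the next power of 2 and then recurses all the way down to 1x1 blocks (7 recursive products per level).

Matrix multiplication for 162x162 matrices:

Strassen's algorithm requires power-of-2 dimensions. Pad 162x162 to 256x256 (next power of 2).

Standard algorithm: 162^3 = 4251528 multiplications
Strassen's algorithm: 7^(log2(256)) = 7^8 = 5764801 multiplications
Difference: 4251528 - 5764801 = -1513273 (Strassen uses MORE here due to padding overhead — for small or just-over-power-of-2 n, padding can outweigh the per-level savings)

Standard: 4251528 multiplications (162^3). Strassen: 5764801 multiplications (7^8, after padding to 256x256). Strassen reduces 8 recursive multiplications to 7 at each level.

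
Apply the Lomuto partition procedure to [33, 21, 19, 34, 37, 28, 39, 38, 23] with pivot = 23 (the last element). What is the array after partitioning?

Lomuto partition with pivot = 23:

Initial array: [33, 21, 19, 34, 37, 28, 39, 38, 23]

arr[0]=33 > 23: no swap
arr[1]=21 <= 23: swap with position 0, array becomes [21, 33, 19, 34, 37, 28, 39, 38, 23]
arr[2]=19 <= 23: swap with position 1, array becomes [21, 19, 33, 34, 37, 28, 39, 38, 23]
arr[3]=34 > 23: no swap
arr[4]=37 > 23: no swap
arr[5]=28 > 23: no swap
arr[6]=39 > 23: no swap
arr[7]=38 > 23: no swap

Place pivot at position 2: [21, 19, 23, 34, 37, 28, 39, 38, 33]
Pivot position: 2

After partitioning with pivot 23, the array becomes [21, 19, 23, 34, 37, 28, 39, 38, 33]. The pivot is placed at index 2. All elements to the left of the pivot are <= 23, and all elements to the right are > 23.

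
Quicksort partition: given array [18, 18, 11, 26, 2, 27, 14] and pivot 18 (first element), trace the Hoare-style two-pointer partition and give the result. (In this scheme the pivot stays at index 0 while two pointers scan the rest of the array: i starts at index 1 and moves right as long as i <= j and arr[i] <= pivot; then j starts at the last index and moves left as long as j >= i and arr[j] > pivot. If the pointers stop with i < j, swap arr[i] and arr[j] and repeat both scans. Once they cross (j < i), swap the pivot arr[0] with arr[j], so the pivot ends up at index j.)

Hoare-style two-pointer partition with pivot = 18:

Initial array: [18, 18, 11, 26, 2, 27, 14]

Pointers start at i = 1, j = 6.
i stops at index 3 (arr[3]=26 > 18), j stops at index 6 (arr[6]=14 <= 18): swap arr[3] and arr[6], array becomes [18, 18, 11, 14, 2, 27, 26]
i ends at 5, j ends at 4: the pointers have crossed (j < i), so scanning stops.

Swap pivot arr[0] with arr[4] to place pivot at position 4: [2, 18, 11, 14, 18, 27, 26]
Pivot position: 4

After partitioning with pivot 18, the array becomes [2, 18, 11, 14, 18, 27, 26]. The pivot is placed at index 4. All elements to the left of the pivot are <= 18, and all elements to the right are > 18.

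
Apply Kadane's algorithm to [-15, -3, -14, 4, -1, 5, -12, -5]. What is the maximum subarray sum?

Using Kadane's algorithm on [-15, -3, -14, 4, -1, 5, -12, -5]:

Scanning through the array:
Position 1 (value -3): max_ending_here = -3, max_so_far = -3
Position 2 (value -14): max_ending_here = -14, max_so_far = -3
Position 3 (value 4): max_ending_here = 4, max_so_far = 4
Position 4 (value -1): max_ending_here = 3, max_so_far = 4
Position 5 (value 5): max_ending_here = 8, max_so_far = 8
Position 6 (value -12): max_ending_here = -4, max_so_far = 8
Position 7 (value -5): max_ending_here = -5, max_so_far = 8

Maximum subarray: [4, -1, 5]
Maximum sum: 8

The maximum subarray is [4, -1, 5] with sum 8. This subarray runs from index 3 to index 5.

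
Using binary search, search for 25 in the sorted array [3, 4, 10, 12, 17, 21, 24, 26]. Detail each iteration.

Binary search for 25 in [3, 4, 10, 12, 17, 21, 24, 26]:

lo=0, hi=7, mid=3, arr[mid]=12 -> 12 < 25, search right half
lo=4, hi=7, mid=5, arr[mid]=21 -> 21 < 25, search right half
lo=6, hi=7, mid=6, arr[mid]=24 -> 24 < 25, search right half
lo=7, hi=7, mid=7, arr[mid]=26 -> 26 > 25, search left half
lo=7 > hi=6, target 25 not found

Binary search determines that 25 is not in the array after 4 comparisons. The search space was exhausted without finding the target.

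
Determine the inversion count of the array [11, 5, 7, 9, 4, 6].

Finding inversions in [11, 5, 7, 9, 4, 6]:

(0, 1): arr[0]=11 > arr[1]=5
(0, 2): arr[0]=11 > arr[2]=7
(0, 3): arr[0]=11 > arr[3]=9
(0, 4): arr[0]=11 > arr[4]=4
(0, 5): arr[0]=11 > arr[5]=6
(1, 4): arr[1]=5 > arr[4]=4
(2, 4): arr[2]=7 > arr[4]=4
(2, 5): arr[2]=7 > arr[5]=6
(3, 4): arr[3]=9 > arr[4]=4
(3, 5): arr[3]=9 > arr[5]=6

Total inversions: 10

The array has 10 inversion(s): (0,1), (0,2), (0,3), (0,4), (0,5), (1,4), (2,4), (2,5), (3,4), (3,5). Each pair (i,j) satisfies i < j and arr[i] > arr[j].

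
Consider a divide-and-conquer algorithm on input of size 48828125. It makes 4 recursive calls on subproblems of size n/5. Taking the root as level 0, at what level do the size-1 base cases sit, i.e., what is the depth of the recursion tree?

For divide and conquer with division factor 5:

Problem sizes at each level:
Level 0: 48828125
Level 1: 9765625
Level 2: 1953125
Level 3: 390625
Level 4: 78125
Level 5: 15625
Level 6: 3125
Level 7: 625
Level 8: 125
Level 9: 25
Level 10: 5
Level 11: 1

The root is level 0 and the size-1 base case is level 11 (the tree spans levels 0 through 11, i.e. 12 levels counting the root), so the depth is the number of divisions: log_5(48828125) = 11

The recursion tree depth is log_5(48828125) = 11. At each level, the problem size is divided by 5, so it takes 11 divisions to reduce to a base case of size 1. The algorithm makes 4 recursive calls at each level.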